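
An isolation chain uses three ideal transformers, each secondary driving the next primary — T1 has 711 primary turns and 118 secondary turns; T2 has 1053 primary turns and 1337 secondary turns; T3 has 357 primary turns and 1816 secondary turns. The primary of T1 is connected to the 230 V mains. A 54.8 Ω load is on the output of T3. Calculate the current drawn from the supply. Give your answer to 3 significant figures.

After T1: V = 230.00 × 118/711 = 38.172 V.
After T2: V = 38.172 × 1337/1053 = 48.467 V.
After T3: V = 48.467 × 1816/357 = 246.54 V.
I_load = 246.54/54.8 = 4.4989 A, so P_out = 246.54 × 4.4989 = 1109.2 W.
All ideal ⇒ P_in = P_out, so I_supply = 1109.2/230 = 4.82 A.

I_supply ≈ 4.82 A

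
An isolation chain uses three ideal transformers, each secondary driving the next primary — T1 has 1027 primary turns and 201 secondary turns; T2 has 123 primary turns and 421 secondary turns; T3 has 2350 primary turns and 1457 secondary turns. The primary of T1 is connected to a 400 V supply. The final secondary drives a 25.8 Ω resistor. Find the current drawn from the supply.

Secondary of T1: V = 400.00 × 201/1027 = 78.286 V.
Secondary of T2: V = 78.286 × 421/123 = 267.96 V.
Secondary of T3: V = 267.96 × 1457/2350 = 166.13 V.
I_load = 166.13/25.8 = 6.4392 A, so P_out = 166.13 × 6.4392 = 1069.8 W.
All ideal ⇒ P_in = P_out, so I_supply = 1069.8/400 = 2.67 A.

I_supply ≈ 2.67 A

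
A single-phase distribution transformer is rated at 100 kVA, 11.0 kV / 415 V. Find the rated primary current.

I_p ≈ 9.09 A

I_p = S/V_p = 100000/11000 = 9.09 A.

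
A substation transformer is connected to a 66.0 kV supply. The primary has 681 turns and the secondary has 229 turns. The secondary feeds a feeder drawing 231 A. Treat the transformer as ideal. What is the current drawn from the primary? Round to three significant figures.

For an ideal transformer I_p N_p = I_s N_s, so I_p = 231 × 229/681 = 77.7 A.

I_p ≈ 77.7 A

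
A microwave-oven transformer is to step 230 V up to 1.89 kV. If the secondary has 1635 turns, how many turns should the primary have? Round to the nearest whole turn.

N_p = 199 turns

N_p/N_s = V_p/V_s, so N_p = 1635 × 230/1890 = 199.0 ≈ 199 turns.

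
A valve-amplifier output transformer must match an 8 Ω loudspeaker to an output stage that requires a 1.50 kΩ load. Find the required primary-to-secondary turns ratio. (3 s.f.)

Z_p/Z_s = (N_p/N_s)², so N_p/N_s = √(1500/8) = √188 = 13.7.

N_p/N_s ≈ 13.7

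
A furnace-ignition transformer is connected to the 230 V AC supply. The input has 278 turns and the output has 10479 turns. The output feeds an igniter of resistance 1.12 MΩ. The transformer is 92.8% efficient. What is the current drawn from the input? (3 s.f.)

V_out = 230 × 10479/278 = 8669.7 V.
I_out = V_out/R = 8669.7/(1.12×10^6) = 0.0077408 A.
P_out = V_out I_out = 8669.7 × 0.0077408 = 67.110 W.
P_in = P_out/η = 67.110/0.928 = 72.317 W.
I_in = P_in/V_in = 72.317/230 = 0.314 A.

I_in ≈ 0.314 A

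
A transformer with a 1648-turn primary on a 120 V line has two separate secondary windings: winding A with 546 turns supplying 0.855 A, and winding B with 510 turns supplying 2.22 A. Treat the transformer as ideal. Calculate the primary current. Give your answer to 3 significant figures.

V_A = 120 × 546/1648 = 39.757 V; V_B = 120 × 510/1648 = 37.136 V.
P_out = V_A I_A + V_B I_B = 39.757×0.855 + 37.136×2.22 = 33.992 + 82.442 = 116.43 W.
Ideal ⇒ P_in = P_out, so I_p = P_out/V_p = 116.43/120 = 0.970 A.

I_p ≈ 0.970 A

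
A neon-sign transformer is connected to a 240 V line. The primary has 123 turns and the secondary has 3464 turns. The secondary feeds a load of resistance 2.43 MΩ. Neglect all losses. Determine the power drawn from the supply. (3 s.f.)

P ≈ 18.8 W

V_s = V_p × N_s/N_p = 240 × 3464/123 = 6759.0 V.
I_s = V_s/R = 6759.0/(2.43×10^6) = 0.0027815 A.
I_p = I_s × N_s/N_p = 0.0027815 × 3464/123 = 0.078334 A.
P = V_p I_p = 240 × 0.078334 = 18.8 W.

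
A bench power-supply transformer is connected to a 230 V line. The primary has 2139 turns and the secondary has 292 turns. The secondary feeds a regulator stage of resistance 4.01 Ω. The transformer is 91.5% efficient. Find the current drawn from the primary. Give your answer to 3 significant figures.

V_s = 230 × 292/2139 = 31.398 V.
I_s = V_s/R = 31.398/4.01 = 7.8299 A.
P_out = V_s I_s = 31.398 × 7.8299 = 245.84 W.
P_in = P_out/η = 245.84/0.915 = 268.68 W.
I_p = P_in/V_p = 268.68/230 = 1.17 A.

I_p ≈ 1.17 A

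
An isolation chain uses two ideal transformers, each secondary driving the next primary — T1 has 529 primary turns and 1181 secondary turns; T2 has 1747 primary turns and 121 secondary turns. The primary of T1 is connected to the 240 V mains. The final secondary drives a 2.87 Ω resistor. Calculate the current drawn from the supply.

I_supply ≈ 2.00 A

After T1: V = 240.00 × 1181/529 = 535.80 V.
After T2: V = 535.80 × 121/1747 = 37.111 V.
I_load = 37.111/2.87 = 12.931 A, so P_out = 37.111 × 12.931 = 479.86 W.
All ideal ⇒ P_in = P_out, so I_supply = 479.86/240 = 2.00 A.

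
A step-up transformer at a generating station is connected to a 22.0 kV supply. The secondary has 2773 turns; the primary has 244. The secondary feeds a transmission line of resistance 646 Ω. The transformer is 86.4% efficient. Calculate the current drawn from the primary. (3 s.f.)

I_p ≈ 5090 A

V_s = 22000 × 2773/244 = 250020 V.
I_s = V_s/R = 250020/646 = 387.03 A.
P_out = V_s I_s = 250020 × 387.03 = 9.6768×10^7 W.
P_in = P_out/η = 9.6768×10^7/0.864 = 1.1200×10^8 W.
I_p = P_in/V_p = 1.1200×10^8/22000 = 5090 A.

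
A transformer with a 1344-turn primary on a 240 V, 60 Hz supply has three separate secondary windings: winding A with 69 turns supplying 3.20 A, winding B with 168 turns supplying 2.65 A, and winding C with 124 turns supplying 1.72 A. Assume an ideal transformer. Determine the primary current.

I_p ≈ 0.654 A

V_A = 240 × 69/1344 = 12.321 V; V_B = 240 × 168/1344 = 30.000 V; V_C = 240 × 124/1344 = 22.143 V.
P_out = V_A I_A + V_B I_B + V_C I_C = 12.321×3.20 + 30.000×2.65 + 22.143×1.72 = 39.429 + 79.500 + 38.086 = 157.01 W.
Ideal ⇒ P_in = P_out, so I_p = P_out/V_p = 157.01/240 = 0.654 A.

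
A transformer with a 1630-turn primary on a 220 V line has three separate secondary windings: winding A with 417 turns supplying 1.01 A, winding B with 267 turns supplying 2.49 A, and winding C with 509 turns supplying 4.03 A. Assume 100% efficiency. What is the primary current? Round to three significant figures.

V_A = 220 × 417/1630 = 56.282 V; V_B = 220 × 267/1630 = 36.037 V; V_C = 220 × 509/1630 = 68.699 V.
P_out = V_A I_A + V_B I_B + V_C I_C = 56.282×1.01 + 36.037×2.49 + 68.699×4.03 = 56.845 + 89.732 + 276.86 = 423.44 W.
Ideal ⇒ P_in = P_out, so I_p = P_out/V_p = 423.44/220 = 1.92 A.

I_p ≈ 1.92 A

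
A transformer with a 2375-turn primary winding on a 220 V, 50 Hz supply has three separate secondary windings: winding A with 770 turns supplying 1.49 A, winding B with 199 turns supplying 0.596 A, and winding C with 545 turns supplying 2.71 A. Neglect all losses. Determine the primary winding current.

I_p ≈ 1.15 A

V_A = 220 × 770/2375 = 71.326 V; V_B = 220 × 199/2375 = 18.434 V; V_C = 220 × 545/2375 = 50.484 V.
P_out = V_A I_A + V_B I_B + V_C I_C = 71.326×1.49 + 18.434×0.596 + 50.484×2.71 = 106.28 + 10.986 + 136.81 = 254.07 W.
Ideal ⇒ P_in = P_out, so I_p = P_out/V_p = 254.07/220 = 1.15 A.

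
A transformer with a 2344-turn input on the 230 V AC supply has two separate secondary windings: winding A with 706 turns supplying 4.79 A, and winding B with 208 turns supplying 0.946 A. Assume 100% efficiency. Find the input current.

I_in ≈ 1.53 A

V_A = 230 × 706/2344 = 69.275 V; V_B = 230 × 208/2344 = 20.410 V.
P_out = V_A I_A + V_B I_B = 69.275×4.79 + 20.410×0.946 = 331.83 + 19.307 = 351.13 W.
Ideal ⇒ P_in = P_out, so I_in = P_out/V_in = 351.13/230 = 1.53 A.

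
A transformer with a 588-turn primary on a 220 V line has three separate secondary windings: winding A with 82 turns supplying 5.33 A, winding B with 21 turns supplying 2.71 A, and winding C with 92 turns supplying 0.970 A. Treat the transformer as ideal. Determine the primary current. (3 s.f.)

V_A = 220 × 82/588 = 30.680 V; V_B = 220 × 21/588 = 7.8571 V; V_C = 220 × 92/588 = 34.422 V.
P_out = V_A I_A + V_B I_B + V_C I_C = 30.680×5.33 + 7.8571×2.71 + 34.422×0.970 = 163.53 + 21.293 + 33.389 = 218.21 W.
Ideal ⇒ P_in = P_out, so I_p = P_out/V_p = 218.21/220 = 0.992 A.

I_p ≈ 0.992 A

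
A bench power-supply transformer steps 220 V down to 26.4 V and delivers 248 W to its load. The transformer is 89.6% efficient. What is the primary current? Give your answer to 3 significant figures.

I_p ≈ 1.26 A

P_in = P_out/η = 248/0.896 = 276.79 W.
I_p = P_in/V_p = 276.79/220 = 1.26 A.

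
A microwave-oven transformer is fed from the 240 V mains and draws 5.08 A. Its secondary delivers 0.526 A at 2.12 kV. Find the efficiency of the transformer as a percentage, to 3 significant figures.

P_in = 240 × 5.08 = 1219.20 W.
P_out = 2120 × 0.526 = 1115.12 W.
η = P_out/P_in = 1115.12/1219.20 = 0.915.

η ≈ 91.5%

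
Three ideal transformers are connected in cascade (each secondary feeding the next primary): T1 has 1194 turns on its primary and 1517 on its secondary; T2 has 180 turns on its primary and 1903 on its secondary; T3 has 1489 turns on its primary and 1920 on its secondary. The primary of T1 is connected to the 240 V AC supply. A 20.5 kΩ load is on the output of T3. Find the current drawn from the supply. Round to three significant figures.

Secondary of T1: V = 240.00 × 1517/1194 = 304.92 V.
Secondary of T2: V = 304.92 × 1903/180 = 3223.7 V.
Secondary of T3: V = 3223.7 × 1920/1489 = 4156.9 V.
I_load = 4156.9/20500 = 0.20277 A, so P_out = 4156.9 × 0.20277 = 842.90 W.
All ideal ⇒ P_in = P_out, so I_supply = 842.90/240 = 3.51 A.

I_supply ≈ 3.51 A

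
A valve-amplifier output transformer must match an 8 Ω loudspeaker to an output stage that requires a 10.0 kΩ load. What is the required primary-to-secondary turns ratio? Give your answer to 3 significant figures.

N_p/N_s ≈ 35.4

Z_p/Z_s = (N_p/N_s)², so N_p/N_s = √(10000/8) = √1250 = 35.4.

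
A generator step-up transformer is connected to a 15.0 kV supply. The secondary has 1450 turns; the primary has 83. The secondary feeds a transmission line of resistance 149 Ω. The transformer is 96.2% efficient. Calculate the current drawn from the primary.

I_p ≈ 31900 A

V_s = 15000 × 1450/83 = 262050 V.
I_s = V_s/R = 262050/149 = 1758.7 A.
P_out = V_s I_s = 262050 × 1758.7 = 4.6087×10^8 W.
P_in = P_out/η = 4.6087×10^8/0.962 = 4.7907×10^8 W.
I_p = P_in/V_p = 4.7907×10^8/15000 = 31900 A.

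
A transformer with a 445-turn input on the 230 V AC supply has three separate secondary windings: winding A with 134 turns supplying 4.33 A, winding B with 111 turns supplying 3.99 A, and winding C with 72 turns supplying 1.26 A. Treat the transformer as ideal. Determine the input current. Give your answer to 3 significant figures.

I_in ≈ 2.50 A

V_A = 230 × 134/445 = 69.258 V; V_B = 230 × 111/445 = 57.371 V; V_C = 230 × 72/445 = 37.213 V.
P_out = V_A I_A + V_B I_B + V_C I_C = 69.258×4.33 + 57.371×3.99 + 37.213×1.26 = 299.89 + 228.91 + 46.889 = 575.69 W.
Ideal ⇒ P_in = P_out, so I_in = P_out/V_in = 575.69/230 = 2.50 A.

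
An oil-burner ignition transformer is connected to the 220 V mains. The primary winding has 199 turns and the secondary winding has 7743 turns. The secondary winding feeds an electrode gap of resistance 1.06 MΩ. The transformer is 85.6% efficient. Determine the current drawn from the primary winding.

V_s = 220 × 7743/199 = 8560.1 V.
I_s = V_s/R = 8560.1/(1.06×10^6) = 0.0080756 A.
P_out = V_s I_s = 8560.1 × 0.0080756 = 69.128 W.
P_in = P_out/η = 69.128/0.856 = 80.757 W.
I_p = P_in/V_p = 80.757/220 = 0.367 A.

I_p ≈ 0.367 A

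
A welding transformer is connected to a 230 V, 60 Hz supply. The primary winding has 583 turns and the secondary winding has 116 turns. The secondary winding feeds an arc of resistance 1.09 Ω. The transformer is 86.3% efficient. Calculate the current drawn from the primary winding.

I_p ≈ 9.68 A

V_s = 230 × 116/583 = 45.763 V.
I_s = V_s/R = 45.763/1.09 = 41.985 A.
P_out = V_s I_s = 45.763 × 41.985 = 1921.4 W.
P_in = P_out/η = 1921.4/0.863 = 2226.4 W.
I_p = P_in/V_p = 2226.4/230 = 9.68 A.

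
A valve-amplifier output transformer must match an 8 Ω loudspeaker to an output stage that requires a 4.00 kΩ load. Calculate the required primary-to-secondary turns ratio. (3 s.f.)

Z_p/Z_s = (N_p/N_s)², so N_p/N_s = √(4000/8) = √500 = 22.4.

N_p/N_s ≈ 22.4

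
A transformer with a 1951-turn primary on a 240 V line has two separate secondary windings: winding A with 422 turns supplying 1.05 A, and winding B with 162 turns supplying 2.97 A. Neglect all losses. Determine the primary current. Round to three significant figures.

I_p ≈ 0.474 A

V_A = 240 × 422/1951 = 51.912 V; V_B = 240 × 162/1951 = 19.928 V.
P_out = V_A I_A + V_B I_B = 51.912×1.05 + 19.928×2.97 = 54.507 + 59.187 = 113.69 W.
Ideal ⇒ P_in = P_out, so I_p = P_out/V_p = 113.69/240 = 0.474 A.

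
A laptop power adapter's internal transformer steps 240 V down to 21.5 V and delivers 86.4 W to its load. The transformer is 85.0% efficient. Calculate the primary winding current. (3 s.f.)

I_p ≈ 0.424 A

P_in = P_out/η = 86.4/0.850 = 101.65 W.
I_p = P_in/V_p = 101.65/240 = 0.424 A.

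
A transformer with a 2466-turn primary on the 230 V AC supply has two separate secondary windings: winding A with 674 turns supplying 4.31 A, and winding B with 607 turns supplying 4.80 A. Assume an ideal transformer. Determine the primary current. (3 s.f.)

V_A = 230 × 674/2466 = 62.863 V; V_B = 230 × 607/2466 = 56.614 V.
P_out = V_A I_A + V_B I_B = 62.863×4.31 + 56.614×4.80 = 270.94 + 271.75 = 542.69 W.
Ideal ⇒ P_in = P_out, so I_p = P_out/V_p = 542.69/230 = 2.36 A.

I_p ≈ 2.36 A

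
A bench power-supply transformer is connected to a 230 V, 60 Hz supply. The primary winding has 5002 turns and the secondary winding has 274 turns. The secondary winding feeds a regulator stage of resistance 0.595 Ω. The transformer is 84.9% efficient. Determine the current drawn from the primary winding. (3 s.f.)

V_s = 230 × 274/5002 = 12.599 V.
I_s = V_s/R = 12.599/0.595 = 21.175 A.
P_out = V_s I_s = 12.599 × 21.175 = 266.78 W.
P_in = P_out/η = 266.78/0.849 = 314.23 W.
I_p = P_in/V_p = 314.23/230 = 1.37 A.

I_p ≈ 1.37 A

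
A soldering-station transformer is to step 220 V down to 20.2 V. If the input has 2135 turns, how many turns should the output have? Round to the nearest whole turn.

N_out/N_in = V_out/V_in, so N_out = 2135 × 20.2/220 = 196.0 ≈ 196 turns.

N_out = 196 turns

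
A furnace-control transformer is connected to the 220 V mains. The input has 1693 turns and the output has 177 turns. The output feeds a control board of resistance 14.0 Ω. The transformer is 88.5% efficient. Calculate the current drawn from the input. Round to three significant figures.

I_in ≈ 0.194 A

V_out = 220 × 177/1693 = 23.001 V.
I_out = V_out/R = 23.001/14.0 = 1.6429 A.
P_out = V_out I_out = 23.001 × 1.6429 = 37.788 W.
P_in = P_out/η = 37.788/0.885 = 42.698 W.
I_in = P_in/V_in = 42.698/220 = 0.194 A.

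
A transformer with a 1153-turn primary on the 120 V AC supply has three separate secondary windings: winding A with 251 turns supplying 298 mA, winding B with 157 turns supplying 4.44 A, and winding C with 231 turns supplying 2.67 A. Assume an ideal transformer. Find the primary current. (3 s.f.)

I_p ≈ 1.20 A

V_A = 120 × 251/1153 = 26.123 V; V_B = 120 × 157/1153 = 16.340 V; V_C = 120 × 231/1153 = 24.042 V.
P_out = V_A I_A + V_B I_B + V_C I_C = 26.123×0.298 + 16.340×4.44 + 24.042×2.67 = 7.7847 + 72.550 + 64.191 = 144.53 W.
Ideal ⇒ P_in = P_out, so I_p = P_out/V_p = 144.53/120 = 1.20 A.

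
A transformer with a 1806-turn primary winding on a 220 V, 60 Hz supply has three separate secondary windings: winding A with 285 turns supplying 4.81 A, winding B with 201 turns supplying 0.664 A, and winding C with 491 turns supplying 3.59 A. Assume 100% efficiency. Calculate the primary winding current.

I_p ≈ 1.81 A

V_A = 220 × 285/1806 = 34.718 V; V_B = 220 × 201/1806 = 24.485 V; V_C = 220 × 491/1806 = 59.812 V.
P_out = V_A I_A + V_B I_B + V_C I_C = 34.718×4.81 + 24.485×0.664 + 59.812×3.59 = 166.99 + 16.258 + 214.72 = 397.97 W.
Ideal ⇒ P_in = P_out, so I_p = P_out/V_p = 397.97/220 = 1.81 A.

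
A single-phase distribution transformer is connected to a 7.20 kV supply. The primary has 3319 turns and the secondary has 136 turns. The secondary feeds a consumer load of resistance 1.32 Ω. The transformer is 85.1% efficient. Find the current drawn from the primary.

I_p ≈ 10.8 A

V_s = 7200 × 136/3319 = 295.03 V.
I_s = V_s/R = 295.03/1.32 = 223.51 A.
P_out = V_s I_s = 295.03 × 223.51 = 65941 W.
P_in = P_out/η = 65941/0.851 = 77486 W.
I_p = P_in/V_p = 77486/7200 = 10.8 A.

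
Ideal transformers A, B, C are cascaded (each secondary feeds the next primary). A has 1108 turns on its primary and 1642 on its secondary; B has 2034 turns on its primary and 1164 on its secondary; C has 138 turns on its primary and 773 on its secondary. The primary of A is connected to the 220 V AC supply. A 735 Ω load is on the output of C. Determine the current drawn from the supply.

I_supply ≈ 6.75 A

After A: V = 220.00 × 1642/1108 = 326.03 V.
After B: V = 326.03 × 1164/2034 = 186.58 V.
After C: V = 186.58 × 773/138 = 1045.1 V.
I_load = 1045.1/735 = 1.4219 A, so P_out = 1045.1 × 1.4219 = 1486.0 W.
All ideal ⇒ P_in = P_out, so I_supply = 1486.0/220 = 6.75 A.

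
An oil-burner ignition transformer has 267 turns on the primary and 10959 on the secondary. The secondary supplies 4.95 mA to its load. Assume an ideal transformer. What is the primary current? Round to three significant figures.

For an ideal transformer I_p/I_s = N_s/N_p, so I_p = 0.00495 × 10959/267 = 0.203 A.

I_p ≈ 0.203 A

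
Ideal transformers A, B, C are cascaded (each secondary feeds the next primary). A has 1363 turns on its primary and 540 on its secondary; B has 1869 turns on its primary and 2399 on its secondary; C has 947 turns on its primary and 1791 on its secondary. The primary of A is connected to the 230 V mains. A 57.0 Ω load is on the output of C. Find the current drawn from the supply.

After A: V = 230.00 × 540/1363 = 91.123 V.
After B: V = 91.123 × 2399/1869 = 116.96 V.
After C: V = 116.96 × 1791/947 = 221.20 V.
I_load = 221.20/57.0 = 3.8808 A, so P_out = 221.20 × 3.8808 = 858.44 W.
All ideal ⇒ P_in = P_out, so I_supply = 858.44/230 = 3.73 A.

I_supply ≈ 3.73 A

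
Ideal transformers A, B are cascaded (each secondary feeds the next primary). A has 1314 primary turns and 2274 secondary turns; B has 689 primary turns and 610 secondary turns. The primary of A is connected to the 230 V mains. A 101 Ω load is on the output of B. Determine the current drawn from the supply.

After A: V = 230.00 × 2274/1314 = 398.04 V.
After B: V = 398.04 × 610/689 = 352.40 V.
I_load = 352.40/101 = 3.4891 A, so P_out = 352.40 × 3.4891 = 1229.5 W.
All ideal ⇒ P_in = P_out, so I_supply = 1229.5/230 = 5.35 A.

I_supply ≈ 5.35 A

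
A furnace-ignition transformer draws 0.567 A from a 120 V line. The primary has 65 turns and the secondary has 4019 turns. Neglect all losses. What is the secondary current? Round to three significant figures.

I_s/I_p = N_p/N_s, so I_s = 0.567 × 65/4019 = 0.00917 A.

I_s ≈ 0.00917 A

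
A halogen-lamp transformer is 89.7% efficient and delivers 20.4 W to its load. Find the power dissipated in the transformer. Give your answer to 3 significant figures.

P_in = P_out/η = 20.4/0.897 = 22.7425 W.
P_loss = P_in − P_out = 22.7425 − 20.4 = 2.34 W.

P_loss ≈ 2.34 W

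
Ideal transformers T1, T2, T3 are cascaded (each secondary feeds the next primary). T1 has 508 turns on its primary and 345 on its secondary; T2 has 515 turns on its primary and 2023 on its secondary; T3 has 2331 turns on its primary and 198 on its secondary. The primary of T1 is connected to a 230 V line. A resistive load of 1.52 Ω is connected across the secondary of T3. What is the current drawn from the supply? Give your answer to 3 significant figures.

After T1: V = 230.00 × 345/508 = 156.20 V.
After T2: V = 156.20 × 2023/515 = 613.58 V.
After T3: V = 613.58 × 198/2331 = 52.119 V.
I_load = 52.119/1.52 = 34.289 A, so P_out = 52.119 × 34.289 = 1787.1 W.
All ideal ⇒ P_in = P_out, so I_supply = 1787.1/230 = 7.77 A.

I_supply ≈ 7.77 A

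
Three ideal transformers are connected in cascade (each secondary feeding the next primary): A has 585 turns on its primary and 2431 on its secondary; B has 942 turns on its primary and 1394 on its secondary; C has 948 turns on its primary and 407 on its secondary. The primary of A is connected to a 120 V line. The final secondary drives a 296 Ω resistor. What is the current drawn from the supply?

Secondary of A: V = 120.00 × 2431/585 = 498.67 V.
Secondary of B: V = 498.67 × 1394/942 = 737.94 V.
Secondary of C: V = 737.94 × 407/948 = 316.82 V.
I_load = 316.82/296 = 1.0703 A, so P_out = 316.82 × 1.0703 = 339.10 W.
All ideal ⇒ P_in = P_out, so I_supply = 339.10/120 = 2.83 A.

I_supply ≈ 2.83 A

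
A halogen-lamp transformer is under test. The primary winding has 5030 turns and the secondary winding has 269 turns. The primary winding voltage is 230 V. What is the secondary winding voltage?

V_s/V_p = N_s/N_p, so V_s = 230 × 269/5030 = 12.3 V.

V_s ≈ 12.3 V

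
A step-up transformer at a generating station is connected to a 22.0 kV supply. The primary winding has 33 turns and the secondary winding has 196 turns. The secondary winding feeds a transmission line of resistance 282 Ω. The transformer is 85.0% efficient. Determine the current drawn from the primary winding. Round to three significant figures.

V_s = 22000 × 196/33 = 130670 V.
I_s = V_s/R = 130670/282 = 463.36 A.
P_out = V_s I_s = 130670 × 463.36 = 6.0545×10^7 W.
P_in = P_out/η = 6.0545×10^7/0.850 = 7.1230×10^7 W.
I_p = P_in/V_p = 7.1230×10^7/22000 = 3240 A.

I_p ≈ 3240 A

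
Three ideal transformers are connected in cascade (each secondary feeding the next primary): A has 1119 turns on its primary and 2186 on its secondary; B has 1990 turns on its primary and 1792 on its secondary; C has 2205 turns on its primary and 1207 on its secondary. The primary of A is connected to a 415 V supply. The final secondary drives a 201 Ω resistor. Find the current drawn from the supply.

I_supply ≈ 1.91 A

Secondary of A: V = 415.00 × 2186/1119 = 810.71 V.
Secondary of B: V = 810.71 × 1792/1990 = 730.05 V.
Secondary of C: V = 730.05 × 1207/2205 = 399.62 V.
I_load = 399.62/201 = 1.9882 A, so P_out = 399.62 × 1.9882 = 794.52 W.
All ideal ⇒ P_in = P_out, so I_supply = 794.52/415 = 1.91 A.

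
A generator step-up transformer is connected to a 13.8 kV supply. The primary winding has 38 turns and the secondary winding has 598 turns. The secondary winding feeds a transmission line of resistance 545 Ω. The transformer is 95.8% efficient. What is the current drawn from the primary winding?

V_s = 13800 × 598/38 = 217170 V.
I_s = V_s/R = 217170/545 = 398.47 A.
P_out = V_s I_s = 217170 × 398.47 = 8.6536×10^7 W.
P_in = P_out/η = 8.6536×10^7/0.958 = 9.0330×10^7 W.
I_p = P_in/V_p = 9.0330×10^7/13800 = 6550 A.

I_p ≈ 6550 A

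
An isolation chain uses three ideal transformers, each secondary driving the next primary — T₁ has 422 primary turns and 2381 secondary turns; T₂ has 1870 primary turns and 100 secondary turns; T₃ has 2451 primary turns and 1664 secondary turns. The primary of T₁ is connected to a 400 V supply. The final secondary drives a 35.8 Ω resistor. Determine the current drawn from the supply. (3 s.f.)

I_supply ≈ 0.469 A

After T₁: V = 400.00 × 2381/422 = 2256.9 V.
After T₂: V = 2256.9 × 100/1870 = 120.69 V.
After T₃: V = 120.69 × 1664/2451 = 81.936 V.
I_load = 81.936/35.8 = 2.2887 A, so P_out = 81.936 × 2.2887 = 187.53 W.
All ideal ⇒ P_in = P_out, so I_supply = 187.53/400 = 0.469 A.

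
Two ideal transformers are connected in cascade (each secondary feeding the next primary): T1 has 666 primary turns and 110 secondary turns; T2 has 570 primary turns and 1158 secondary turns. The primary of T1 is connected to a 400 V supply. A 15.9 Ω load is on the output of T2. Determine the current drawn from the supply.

I_supply ≈ 2.83 A

Secondary of T1: V = 400.00 × 110/666 = 66.066 V.
Secondary of T2: V = 66.066 × 1158/570 = 134.22 V.
I_load = 134.22/15.9 = 8.4414 A, so P_out = 134.22 × 8.4414 = 1133.0 W.
All ideal ⇒ P_in = P_out, so I_supply = 1133.0/400 = 2.83 A.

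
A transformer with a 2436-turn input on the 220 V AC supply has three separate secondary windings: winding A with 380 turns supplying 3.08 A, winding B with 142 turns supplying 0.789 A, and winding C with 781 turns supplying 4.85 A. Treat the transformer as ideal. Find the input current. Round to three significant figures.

V_A = 220 × 380/2436 = 34.319 V; V_B = 220 × 142/2436 = 12.824 V; V_C = 220 × 781/2436 = 70.534 V.
P_out = V_A I_A + V_B I_B + V_C I_C = 34.319×3.08 + 12.824×0.789 + 70.534×4.85 = 105.70 + 10.118 + 342.09 = 457.91 W.
Ideal ⇒ P_in = P_out, so I_in = P_out/V_in = 457.91/220 = 2.08 A.

I_in ≈ 2.08 A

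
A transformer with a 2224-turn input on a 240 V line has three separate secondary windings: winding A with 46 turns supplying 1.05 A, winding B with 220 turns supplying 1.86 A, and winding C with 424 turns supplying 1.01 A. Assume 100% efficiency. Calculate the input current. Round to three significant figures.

I_in ≈ 0.398 A

V_A = 240 × 46/2224 = 4.9640 V; V_B = 240 × 220/2224 = 23.741 V; V_C = 240 × 424/2224 = 45.755 V.
P_out = V_A I_A + V_B I_B + V_C I_C = 4.9640×1.05 + 23.741×1.86 + 45.755×1.01 = 5.2122 + 44.158 + 46.213 = 95.583 W.
Ideal ⇒ P_in = P_out, so I_in = P_out/V_in = 95.583/240 = 0.398 A.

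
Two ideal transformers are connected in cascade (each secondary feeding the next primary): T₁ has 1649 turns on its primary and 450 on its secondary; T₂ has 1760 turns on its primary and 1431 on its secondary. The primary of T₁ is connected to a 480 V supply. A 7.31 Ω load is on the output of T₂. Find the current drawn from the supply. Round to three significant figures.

I_supply ≈ 3.23 A

Secondary of T₁: V = 480.00 × 450/1649 = 130.99 V.
Secondary of T₂: V = 130.99 × 1431/1760 = 106.50 V.
I_load = 106.50/7.31 = 14.569 A, so P_out = 106.50 × 14.569 = 1551.7 W.
All ideal ⇒ P_in = P_out, so I_supply = 1551.7/480 = 3.23 A.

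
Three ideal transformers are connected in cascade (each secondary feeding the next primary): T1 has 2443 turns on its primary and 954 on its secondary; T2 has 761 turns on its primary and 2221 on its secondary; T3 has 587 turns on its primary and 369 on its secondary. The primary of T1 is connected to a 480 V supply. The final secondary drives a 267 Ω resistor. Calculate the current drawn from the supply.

After T1: V = 480.00 × 954/2443 = 187.44 V.
After T2: V = 187.44 × 2221/761 = 547.05 V.
After T3: V = 547.05 × 369/587 = 343.89 V.
I_load = 343.89/267 = 1.2880 A, so P_out = 343.89 × 1.2880 = 442.92 W.
All ideal ⇒ P_in = P_out, so I_supply = 442.92/480 = 0.923 A.

I_supply ≈ 0.923 A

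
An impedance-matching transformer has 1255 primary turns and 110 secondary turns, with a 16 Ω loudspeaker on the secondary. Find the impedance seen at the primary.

Z_p ≈ 2080 Ω

Z_p = (N_p/N_s)² × Z_s = (1255/110)² × 16 = 2080 Ω.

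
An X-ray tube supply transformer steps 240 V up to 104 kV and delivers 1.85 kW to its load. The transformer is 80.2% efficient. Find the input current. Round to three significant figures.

P_in = P_out/η = 1850/0.802 = 2306.7 W.
I_in = P_in/V_in = 2306.7/240 = 9.61 A.

I_in ≈ 9.61 A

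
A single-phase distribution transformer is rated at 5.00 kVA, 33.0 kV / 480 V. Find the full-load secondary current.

I_s ≈ 10.4 A

I_s = S/V_s = 5000/480 = 10.4 A.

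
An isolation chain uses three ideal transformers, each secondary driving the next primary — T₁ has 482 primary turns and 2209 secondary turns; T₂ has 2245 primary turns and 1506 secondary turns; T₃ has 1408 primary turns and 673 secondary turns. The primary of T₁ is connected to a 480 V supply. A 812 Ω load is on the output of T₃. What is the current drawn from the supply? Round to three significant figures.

After T₁: V = 480.00 × 2209/482 = 2199.8 V.
After T₂: V = 2199.8 × 1506/2245 = 1475.7 V.
After T₃: V = 1475.7 × 673/1408 = 705.36 V.
I_load = 705.36/812 = 0.86867 A, so P_out = 705.36 × 0.86867 = 612.73 W.
All ideal ⇒ P_in = P_out, so I_supply = 612.73/480 = 1.28 A.

I_supply ≈ 1.28 A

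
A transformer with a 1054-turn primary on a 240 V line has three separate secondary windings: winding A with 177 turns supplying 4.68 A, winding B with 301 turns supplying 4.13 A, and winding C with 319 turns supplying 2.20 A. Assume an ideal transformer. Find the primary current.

V_A = 240 × 177/1054 = 40.304 V; V_B = 240 × 301/1054 = 68.539 V; V_C = 240 × 319/1054 = 72.638 V.
P_out = V_A I_A + V_B I_B + V_C I_C = 40.304×4.68 + 68.539×4.13 + 72.638×2.20 = 188.62 + 283.07 + 159.80 = 631.49 W.
Ideal ⇒ P_in = P_out, so I_p = P_out/V_p = 631.49/240 = 2.63 A.

I_p ≈ 2.63 A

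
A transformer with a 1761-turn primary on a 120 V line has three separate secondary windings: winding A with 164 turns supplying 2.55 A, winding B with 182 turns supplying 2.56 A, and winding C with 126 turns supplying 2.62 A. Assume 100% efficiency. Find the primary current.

I_p ≈ 0.690 A

V_A = 120 × 164/1761 = 11.175 V; V_B = 120 × 182/1761 = 12.402 V; V_C = 120 × 126/1761 = 8.5860 V.
P_out = V_A I_A + V_B I_B + V_C I_C = 11.175×2.55 + 12.402×2.56 + 8.5860×2.62 = 28.497 + 31.749 + 22.495 = 82.742 W.
Ideal ⇒ P_in = P_out, so I_p = P_out/V_p = 82.742/120 = 0.690 A.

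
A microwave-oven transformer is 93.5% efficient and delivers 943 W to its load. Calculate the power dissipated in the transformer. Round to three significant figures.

P_in = P_out/η = 943/0.935 = 1008.56 W.
P_loss = P_in − P_out = 1008.56 − 943 = 65.6 W.

P_loss ≈ 65.6 W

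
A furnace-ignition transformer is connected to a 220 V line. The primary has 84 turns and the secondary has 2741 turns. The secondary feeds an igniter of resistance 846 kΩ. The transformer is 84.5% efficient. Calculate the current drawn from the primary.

I_p ≈ 0.328 A

V_s = 220 × 2741/84 = 7178.8 V.
I_s = V_s/R = 7178.8/846000 = 0.0084856 A.
P_out = V_s I_s = 7178.8 × 0.0084856 = 60.916 W.
P_in = P_out/η = 60.916/0.845 = 72.090 W.
I_p = P_in/V_p = 72.090/220 = 0.328 A.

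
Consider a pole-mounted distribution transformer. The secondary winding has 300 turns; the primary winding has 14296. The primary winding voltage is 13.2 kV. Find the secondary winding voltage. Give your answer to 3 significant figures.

V_s ≈ 277 V

V_s/V_p = N_s/N_p, so V_s = 13200 × 300/14296 = 277 V.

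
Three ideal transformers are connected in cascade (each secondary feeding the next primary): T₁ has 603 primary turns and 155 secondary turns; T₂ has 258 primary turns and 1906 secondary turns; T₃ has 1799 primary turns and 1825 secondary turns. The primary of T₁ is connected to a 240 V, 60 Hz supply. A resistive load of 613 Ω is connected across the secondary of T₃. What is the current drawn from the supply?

After T₁: V = 240.00 × 155/603 = 61.692 V.
After T₂: V = 61.692 × 1906/258 = 455.75 V.
After T₃: V = 455.75 × 1825/1799 = 462.34 V.
I_load = 462.34/613 = 0.75422 A, so P_out = 462.34 × 0.75422 = 348.71 W.
All ideal ⇒ P_in = P_out, so I_supply = 348.71/240 = 1.45 A.

I_supply ≈ 1.45 A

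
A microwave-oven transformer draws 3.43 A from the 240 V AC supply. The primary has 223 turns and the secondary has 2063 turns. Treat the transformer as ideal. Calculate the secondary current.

I_s/I_p = N_p/N_s, so I_s = 3.43 × 223/2063 = 0.371 A.

I_s ≈ 0.371 A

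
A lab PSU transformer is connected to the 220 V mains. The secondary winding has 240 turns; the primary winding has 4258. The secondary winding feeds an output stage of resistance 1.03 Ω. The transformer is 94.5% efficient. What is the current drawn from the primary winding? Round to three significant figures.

V_s = 220 × 240/4258 = 12.400 V.
I_s = V_s/R = 12.400/1.03 = 12.039 A.
P_out = V_s I_s = 12.400 × 12.039 = 149.29 W.
P_in = P_out/η = 149.29/0.945 = 157.97 W.
I_p = P_in/V_p = 157.97/220 = 0.718 A.

I_p ≈ 0.718 A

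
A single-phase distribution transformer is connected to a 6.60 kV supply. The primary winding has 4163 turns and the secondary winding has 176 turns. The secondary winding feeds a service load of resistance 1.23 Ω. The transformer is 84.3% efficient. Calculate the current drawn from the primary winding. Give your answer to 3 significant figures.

V_s = 6600 × 176/4163 = 279.03 V.
I_s = V_s/R = 279.03/1.23 = 226.85 A.
P_out = V_s I_s = 279.03 × 226.85 = 63299 W.
P_in = P_out/η = 63299/0.843 = 75088 W.
I_p = P_in/V_p = 75088/6600 = 11.4 A.

I_p ≈ 11.4 A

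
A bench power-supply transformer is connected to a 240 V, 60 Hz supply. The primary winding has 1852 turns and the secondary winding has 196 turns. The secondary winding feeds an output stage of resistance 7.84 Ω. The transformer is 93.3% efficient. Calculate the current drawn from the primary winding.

V_s = 240 × 196/1852 = 25.400 V.
I_s = V_s/R = 25.400/7.84 = 3.2397 A.
P_out = V_s I_s = 25.400 × 3.2397 = 82.288 W.
P_in = P_out/η = 82.288/0.933 = 88.197 W.
I_p = P_in/V_p = 88.197/240 = 0.367 A.

I_p ≈ 0.367 A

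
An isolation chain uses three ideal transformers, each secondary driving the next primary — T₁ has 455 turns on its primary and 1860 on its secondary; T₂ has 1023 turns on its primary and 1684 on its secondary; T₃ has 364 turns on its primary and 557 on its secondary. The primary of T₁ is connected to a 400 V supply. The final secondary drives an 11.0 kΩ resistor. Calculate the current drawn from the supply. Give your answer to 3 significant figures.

Secondary of T₁: V = 400.00 × 1860/455 = 1635.2 V.
Secondary of T₂: V = 1635.2 × 1684/1023 = 2691.7 V.
Secondary of T₃: V = 2691.7 × 557/364 = 4118.9 V.
I_load = 4118.9/11000 = 0.37445 A, so P_out = 4118.9 × 0.37445 = 1542.3 W.
All ideal ⇒ P_in = P_out, so I_supply = 1542.3/400 = 3.86 A.

I_supply ≈ 3.86 A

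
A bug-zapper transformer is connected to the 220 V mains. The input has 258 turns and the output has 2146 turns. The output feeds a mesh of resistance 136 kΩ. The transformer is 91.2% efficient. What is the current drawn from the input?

V_out = 220 × 2146/258 = 1829.9 V.
I_out = V_out/R = 1829.9/136000 = 0.013455 A.
P_out = V_out I_out = 1829.9 × 0.013455 = 24.622 W.
P_in = P_out/η = 24.622/0.912 = 26.998 W.
I_in = P_in/V_in = 26.998/220 = 0.123 A.

I_in ≈ 0.123 A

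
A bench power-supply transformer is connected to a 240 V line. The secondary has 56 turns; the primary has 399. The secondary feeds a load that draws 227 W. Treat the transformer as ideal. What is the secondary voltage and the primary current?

V_s = V_p × N_s/N_p = 240 × 56/399 = 33.684 V.
I_s = P/V_s = 227/33.684 = 6.7391 A.
I_p = I_s × N_s/N_p = 6.7391 × 56/399 = 0.946 A.

V_s ≈ 33.7 V, I_p ≈ 0.946 A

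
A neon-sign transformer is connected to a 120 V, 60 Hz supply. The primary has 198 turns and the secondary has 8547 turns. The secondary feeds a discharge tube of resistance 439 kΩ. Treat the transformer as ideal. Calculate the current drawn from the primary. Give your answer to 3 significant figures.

I_p ≈ 0.509 A

V_s = V_p × N_s/N_p = 120 × 8547/198 = 5180.0 V.
I_s = V_s/R = 5180.0/439000 = 0.011800 A.
For an ideal transformer I_p N_p = I_s N_s, so I_p = 0.011800 × 8547/198 = 0.509 A.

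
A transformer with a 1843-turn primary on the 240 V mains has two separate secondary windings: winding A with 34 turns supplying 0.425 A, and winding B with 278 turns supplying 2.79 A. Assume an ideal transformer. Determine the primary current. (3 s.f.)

V_A = 240 × 34/1843 = 4.4276 V; V_B = 240 × 278/1843 = 36.202 V.
P_out = V_A I_A + V_B I_B = 4.4276×0.425 + 36.202×2.79 = 1.8817 + 101.00 = 102.88 W.
Ideal ⇒ P_in = P_out, so I_p = P_out/V_p = 102.88/240 = 0.429 A.

I_p ≈ 0.429 A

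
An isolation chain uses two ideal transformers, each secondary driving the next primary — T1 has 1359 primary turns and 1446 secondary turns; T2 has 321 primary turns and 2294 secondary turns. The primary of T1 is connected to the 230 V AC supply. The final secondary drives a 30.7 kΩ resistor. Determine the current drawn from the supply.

I_supply ≈ 0.433 A

After T1: V = 230.00 × 1446/1359 = 244.72 V.
After T2: V = 244.72 × 2294/321 = 1748.9 V.
I_load = 1748.9/30700 = 0.056967 A, so P_out = 1748.9 × 0.056967 = 99.630 W.
All ideal ⇒ P_in = P_out, so I_supply = 99.630/230 = 0.433 A.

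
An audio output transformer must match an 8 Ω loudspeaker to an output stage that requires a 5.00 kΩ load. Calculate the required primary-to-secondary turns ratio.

Z_p/Z_s = (N_p/N_s)², so N_p/N_s = √(5000/8) = √625 = 25.0.

N_p/N_s ≈ 25.0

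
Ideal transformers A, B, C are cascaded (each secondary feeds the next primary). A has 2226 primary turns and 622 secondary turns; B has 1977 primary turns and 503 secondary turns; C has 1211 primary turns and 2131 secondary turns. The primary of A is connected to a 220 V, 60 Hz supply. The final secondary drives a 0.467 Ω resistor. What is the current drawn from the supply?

I_supply ≈ 7.37 A

After A: V = 220.00 × 622/2226 = 61.473 V.
After B: V = 61.473 × 503/1977 = 15.640 V.
After C: V = 15.640 × 2131/1211 = 27.523 V.
I_load = 27.523/0.467 = 58.935 A, so P_out = 27.523 × 58.935 = 1622.0 W.
All ideal ⇒ P_in = P_out, so I_supply = 1622.0/220 = 7.37 A.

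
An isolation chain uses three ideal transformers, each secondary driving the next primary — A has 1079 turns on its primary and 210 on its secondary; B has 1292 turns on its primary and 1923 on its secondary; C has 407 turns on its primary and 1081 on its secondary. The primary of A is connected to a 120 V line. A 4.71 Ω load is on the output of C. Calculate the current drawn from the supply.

I_supply ≈ 15.1 A

After A: V = 120.00 × 210/1079 = 23.355 V.
After B: V = 23.355 × 1923/1292 = 34.761 V.
After C: V = 34.761 × 1081/407 = 92.327 V.
I_load = 92.327/4.71 = 19.602 A, so P_out = 92.327 × 19.602 = 1809.8 W.
All ideal ⇒ P_in = P_out, so I_supply = 1809.8/120 = 15.1 A.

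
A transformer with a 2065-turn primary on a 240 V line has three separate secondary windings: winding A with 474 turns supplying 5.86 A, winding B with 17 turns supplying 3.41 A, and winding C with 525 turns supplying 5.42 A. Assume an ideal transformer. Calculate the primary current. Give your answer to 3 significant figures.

V_A = 240 × 474/2065 = 55.090 V; V_B = 240 × 17/2065 = 1.9758 V; V_C = 240 × 525/2065 = 61.017 V.
P_out = V_A I_A + V_B I_B + V_C I_C = 55.090×5.86 + 1.9758×3.41 + 61.017×5.42 = 322.82 + 6.7374 + 330.71 = 660.27 W.
Ideal ⇒ P_in = P_out, so I_p = P_out/V_p = 660.27/240 = 2.75 A.

I_p ≈ 2.75 A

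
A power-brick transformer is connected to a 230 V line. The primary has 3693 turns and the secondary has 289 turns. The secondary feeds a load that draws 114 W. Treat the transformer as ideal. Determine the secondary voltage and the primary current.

V_s = V_p × N_s/N_p = 230 × 289/3693 = 17.999 V.
I_s = P/V_s = 114/17.999 = 6.3337 A.
I_p = I_s × N_s/N_p = 6.3337 × 289/3693 = 0.496 A.

V_s ≈ 18.0 V, I_p ≈ 0.496 A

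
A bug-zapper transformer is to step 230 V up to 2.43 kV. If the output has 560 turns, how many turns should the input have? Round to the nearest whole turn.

N_in = 53 turns

N_in/N_out = V_in/V_out, so N_in = 560 × 230/2430 = 53.0 ≈ 53 turns.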